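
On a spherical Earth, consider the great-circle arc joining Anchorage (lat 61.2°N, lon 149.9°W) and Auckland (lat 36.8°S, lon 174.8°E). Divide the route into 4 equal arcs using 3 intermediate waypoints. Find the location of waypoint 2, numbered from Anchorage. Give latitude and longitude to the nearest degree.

Convert each endpoint to a unit vector on the sphere (x = cos φ cos λ, y = cos φ sin λ, z = sin φ).
The central angle between the endpoints is δ = arccos(p₁·p₂) ≈ 1.782 rad (102.1°).
Interpolate at f = 2/4 with slerp weights a = sin((1−f)δ)/sin δ ≈ 0.796, b = sin(fδ)/sin δ ≈ 0.796.
p = a·p₁ + b·p₂ ≈ (-0.966, -0.134, 0.221); φ = arcsin(p_z) ≈ 12.74°, λ = atan2(p_y, p_x) ≈ -172.07°.

≈ lat 13°N, lon 172°W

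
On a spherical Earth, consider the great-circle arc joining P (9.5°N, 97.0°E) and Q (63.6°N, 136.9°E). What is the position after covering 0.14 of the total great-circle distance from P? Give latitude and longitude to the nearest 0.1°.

Write both endpoints as unit vectors p₁, p₂ with components (cos φ cos λ, cos φ sin λ, sin φ).
The central angle between the endpoints is δ = arccos(p₁·p₂) ≈ 1.065 rad (61.0°).
Interpolate at f = 0.14 with slerp weights a = sin((1−f)δ)/sin δ ≈ 0.907, b = sin(fδ)/sin δ ≈ 0.170.
p = a·p₁ + b·p₂ ≈ (-0.164, 0.939, 0.302); φ = arcsin(p_z) ≈ 17.56°, λ = atan2(p_y, p_x) ≈ 99.91°.

≈ (17.6°N, 99.9°E)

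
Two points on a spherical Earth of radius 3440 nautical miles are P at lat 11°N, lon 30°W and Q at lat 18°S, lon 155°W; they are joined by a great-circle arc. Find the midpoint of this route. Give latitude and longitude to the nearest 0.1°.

≈ lat 7.5°S, lon 90.8°W

Write both endpoints as unit vectors p₁, p₂ with components (cos φ cos λ, cos φ sin λ, sin φ).
The central angle between the endpoints is δ = arccos(p₁·p₂) ≈ 2.207 rad (126.5°).
Interpolate at f = 1/2 with slerp weights a = sin((1−f)δ)/sin δ ≈ 1.110, b = sin(fδ)/sin δ ≈ 1.110.
p = a·p₁ + b·p₂ ≈ (-0.013, -0.991, -0.131); φ = arcsin(p_z) ≈ -7.54°, λ = atan2(p_y, p_x) ≈ -90.76°.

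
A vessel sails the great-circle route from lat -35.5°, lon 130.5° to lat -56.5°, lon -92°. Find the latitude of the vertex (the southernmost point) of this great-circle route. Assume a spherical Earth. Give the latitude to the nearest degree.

≈ -72°

The great circle lies in the plane with unit normal n̂ = (p₁ × p₂)/|p₁ × p₂|.
Here n̂_z ≈ +0.307; the vertex latitude is φ_max = arccos|n̂_z| ≈ 72.1°.
Check via Clairaut: cos φ_max = |cos φ₁| · sin C = cos(35.5°)·sin(157.8°) ≈ 0.307, again giving ≈ 72.1°.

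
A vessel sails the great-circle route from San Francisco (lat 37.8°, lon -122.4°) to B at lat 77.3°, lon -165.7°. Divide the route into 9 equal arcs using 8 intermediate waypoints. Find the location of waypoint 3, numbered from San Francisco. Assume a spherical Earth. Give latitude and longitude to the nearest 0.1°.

From cos δ = sin φ₁ sin φ₂ + cos φ₁ cos φ₂ cos Δλ, the central angle is δ ≈ 0.761 rad (43.6°).
Interpolate at f = 3/9 with slerp weights a = sin((1−f)δ)/sin δ ≈ 0.704, b = sin(fδ)/sin δ ≈ 0.364.
p = a·p₁ + b·p₂ ≈ (-0.376, -0.490, 0.787); φ = arcsin(p_z) ≈ 51.88°, λ = atan2(p_y, p_x) ≈ -127.50°.

≈ lat 51.9°, lon -127.5°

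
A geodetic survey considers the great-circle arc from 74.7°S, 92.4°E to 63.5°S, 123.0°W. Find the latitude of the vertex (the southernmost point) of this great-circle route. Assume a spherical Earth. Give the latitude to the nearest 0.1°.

The great circle lies in the plane with unit normal n̂ = (p₁ × p₂)/|p₁ × p₂|.
Here n̂_z ≈ +0.106; the vertex latitude is φ_max = arccos|n̂_z| ≈ 83.9°.
Check via Clairaut: cos φ_max = |cos φ₁| · sin C = cos(74.7°)·sin(156.2°) ≈ 0.106, again giving ≈ 83.9°.

≈ 83.9°S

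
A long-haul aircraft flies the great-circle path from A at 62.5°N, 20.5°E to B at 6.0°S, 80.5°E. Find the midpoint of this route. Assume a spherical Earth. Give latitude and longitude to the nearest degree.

Write both endpoints as unit vectors p₁, p₂ with components (cos φ cos λ, cos φ sin λ, sin φ).
The central angle between the endpoints is δ = arccos(p₁·p₂) ≈ 1.433 rad (82.1°).
Interpolate at f = 1/2 with slerp weights a = sin((1−f)δ)/sin δ ≈ 0.663, b = sin(fδ)/sin δ ≈ 0.663.
p = a·p₁ + b·p₂ ≈ (0.396, 0.758, 0.519); φ = arcsin(p_z) ≈ 31.26°, λ = atan2(p_y, p_x) ≈ 62.43°.

≈ 31°N, 62°E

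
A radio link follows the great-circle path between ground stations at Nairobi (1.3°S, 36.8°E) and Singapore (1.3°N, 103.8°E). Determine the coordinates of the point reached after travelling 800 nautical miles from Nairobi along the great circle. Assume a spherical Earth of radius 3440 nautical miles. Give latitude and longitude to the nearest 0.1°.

≈ (0.8°S, 50.1°E)

Write both endpoints as unit vectors p₁, p₂ with components (cos φ cos λ, cos φ sin λ, sin φ).
The central angle between the endpoints is δ = arccos(p₁·p₂) ≈ 1.170 rad (67.0°). The total great-circle distance is δ·R ≈ 1.170 × 3440 ≈ 4025 nmi, so the target fraction is f = 800/4025 ≈ 0.199.
Interpolate at f ≈ 0.199 with slerp weights a = sin((1−f)δ)/sin δ ≈ 0.875, b = sin(fδ)/sin δ ≈ 0.250.
p = a·p₁ + b·p₂ ≈ (0.641, 0.767, -0.014); φ = arcsin(p_z) ≈ -0.81°, λ = atan2(p_y, p_x) ≈ 50.12°.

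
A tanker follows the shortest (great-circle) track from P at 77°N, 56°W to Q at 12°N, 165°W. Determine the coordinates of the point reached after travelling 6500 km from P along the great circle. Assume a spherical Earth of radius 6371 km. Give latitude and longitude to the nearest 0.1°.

From cos δ = sin φ₁ sin φ₂ + cos φ₁ cos φ₂ cos Δλ, the central angle is δ ≈ 1.439 rad (82.5°). The total great-circle distance is δ·R ≈ 1.439 × 6371 ≈ 9171 km, so the target fraction is f = 6500/9171 ≈ 0.709.
Interpolate at f ≈ 0.709 with slerp weights a = sin((1−f)δ)/sin δ ≈ 0.411, b = sin(fδ)/sin δ ≈ 0.860.
p = a·p₁ + b·p₂ ≈ (-0.761, -0.294, 0.579); φ = arcsin(p_z) ≈ 35.37°, λ = atan2(p_y, p_x) ≈ -158.85°.

≈ 35.4°N, 158.9°W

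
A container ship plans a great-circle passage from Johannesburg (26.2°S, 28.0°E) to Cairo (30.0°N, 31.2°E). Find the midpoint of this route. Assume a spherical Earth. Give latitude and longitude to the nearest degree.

Write both endpoints as unit vectors p₁, p₂ with components (cos φ cos λ, cos φ sin λ, sin φ).
The central angle between the endpoints is δ = arccos(p₁·p₂) ≈ 0.982 rad (56.3°).
Interpolate at f = 1/2 with slerp weights a = sin((1−f)δ)/sin δ ≈ 0.567, b = sin(fδ)/sin δ ≈ 0.567.
p = a·p₁ + b·p₂ ≈ (0.869, 0.493, 0.033); φ = arcsin(p_z) ≈ 1.90°, λ = atan2(p_y, p_x) ≈ 29.57°.

≈ (2°N, 30°E)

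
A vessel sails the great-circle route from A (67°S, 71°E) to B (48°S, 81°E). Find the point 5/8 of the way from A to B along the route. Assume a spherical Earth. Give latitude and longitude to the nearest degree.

Write both endpoints as unit vectors p₁, p₂ with components (cos φ cos λ, cos φ sin λ, sin φ).
The central angle between the endpoints is δ = arccos(p₁·p₂) ≈ 0.344 rad (19.7°).
Interpolate at f = 5/8 with slerp weights a = sin((1−f)δ)/sin δ ≈ 0.381, b = sin(fδ)/sin δ ≈ 0.633.
p = a·p₁ + b·p₂ ≈ (0.115, 0.559, -0.821); φ = arcsin(p_z) ≈ -55.21°, λ = atan2(p_y, p_x) ≈ 78.40°.

≈ (55°S, 78°E)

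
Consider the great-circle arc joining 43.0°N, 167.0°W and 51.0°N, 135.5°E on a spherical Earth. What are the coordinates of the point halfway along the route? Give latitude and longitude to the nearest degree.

The haversine formula gives a central angle δ ≈ 0.680 rad (39.0°) between the endpoints.
Interpolate at f = 1/2 with slerp weights a = sin((1−f)δ)/sin δ ≈ 0.530, b = sin(fδ)/sin δ ≈ 0.530.
p = a·p₁ + b·p₂ ≈ (-0.616, 0.147, 0.774); φ = arcsin(p_z) ≈ 50.71°, λ = atan2(p_y, p_x) ≈ 166.61°.

≈ 51°N, 167°E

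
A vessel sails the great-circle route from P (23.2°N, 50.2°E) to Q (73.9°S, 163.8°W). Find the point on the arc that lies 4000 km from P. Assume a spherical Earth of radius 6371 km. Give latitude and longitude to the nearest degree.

The haversine formula gives a central angle δ ≈ 2.202 rad (126.1°) between the endpoints. The total great-circle distance is δ·R ≈ 2.202 × 6371 ≈ 14026 km, so the target fraction is f = 4000/14026 ≈ 0.285.
Interpolate at f ≈ 0.285 with slerp weights a = sin((1−f)δ)/sin δ ≈ 1.238, b = sin(fδ)/sin δ ≈ 0.727.
p = a·p₁ + b·p₂ ≈ (0.535, 0.818, -0.211); φ = arcsin(p_z) ≈ -12.18°, λ = atan2(p_y, p_x) ≈ 56.83°.

≈ (12°S, 57°E)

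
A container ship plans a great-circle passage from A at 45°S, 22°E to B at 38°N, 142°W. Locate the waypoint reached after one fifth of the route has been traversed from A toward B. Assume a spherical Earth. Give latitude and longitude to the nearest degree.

Write both endpoints as unit vectors p₁, p₂ with components (cos φ cos λ, cos φ sin λ, sin φ).
The central angle between the endpoints is δ = arccos(p₁·p₂) ≈ 2.900 rad (166.2°).
Interpolate at f = 1/5 with slerp weights a = sin((1−f)δ)/sin δ ≈ 3.061, b = sin(fδ)/sin δ ≈ 2.291.
p = a·p₁ + b·p₂ ≈ (0.584, -0.301, -0.754); φ = arcsin(p_z) ≈ -48.93°, λ = atan2(p_y, p_x) ≈ -27.23°.

≈ 49°S, 27°W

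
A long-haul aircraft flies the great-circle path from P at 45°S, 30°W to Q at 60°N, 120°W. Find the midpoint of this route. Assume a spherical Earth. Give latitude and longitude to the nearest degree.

Convert each endpoint to a unit vector on the sphere (x = cos φ cos λ, y = cos φ sin λ, z = sin φ).
The central angle between the endpoints is δ = arccos(p₁·p₂) ≈ 2.230 rad (127.8°).
Interpolate at f = 1/2 with slerp weights a = sin((1−f)δ)/sin δ ≈ 1.136, b = sin(fδ)/sin δ ≈ 1.136.
p = a·p₁ + b·p₂ ≈ (0.412, -0.893, 0.180); φ = arcsin(p_z) ≈ 10.40°, λ = atan2(p_y, p_x) ≈ -65.26°.

≈ 10°N, 65°W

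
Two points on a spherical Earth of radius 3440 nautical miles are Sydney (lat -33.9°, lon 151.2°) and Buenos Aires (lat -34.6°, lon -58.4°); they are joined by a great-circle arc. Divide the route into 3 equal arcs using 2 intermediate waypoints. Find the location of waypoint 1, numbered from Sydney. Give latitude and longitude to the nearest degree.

Convert each endpoint to a unit vector on the sphere (x = cos φ cos λ, y = cos φ sin λ, z = sin φ).
The central angle between the endpoints is δ = arccos(p₁·p₂) ≈ 1.852 rad (106.1°).
Interpolate at f = 1/3 with slerp weights a = sin((1−f)δ)/sin δ ≈ 0.983, b = sin(fδ)/sin δ ≈ 0.602.
p = a·p₁ + b·p₂ ≈ (-0.455, -0.029, -0.890); φ = arcsin(p_z) ≈ -62.89°, λ = atan2(p_y, p_x) ≈ -176.29°.

≈ lat -63°, lon -176°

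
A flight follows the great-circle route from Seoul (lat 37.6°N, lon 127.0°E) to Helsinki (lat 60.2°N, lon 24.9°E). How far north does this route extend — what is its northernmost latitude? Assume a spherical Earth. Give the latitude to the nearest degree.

The great circle lies in the plane with unit normal n̂ = (p₁ × p₂)/|p₁ × p₂|.
Here n̂_z ≈ -0.430; the vertex latitude is φ_max = arccos|n̂_z| ≈ 64.5°.

≈ 65°N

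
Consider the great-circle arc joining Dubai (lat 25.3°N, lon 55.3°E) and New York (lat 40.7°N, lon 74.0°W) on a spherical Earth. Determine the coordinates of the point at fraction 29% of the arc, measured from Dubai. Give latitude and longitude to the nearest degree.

Convert each endpoint to a unit vector on the sphere (x = cos φ cos λ, y = cos φ sin λ, z = sin φ).
The central angle between the endpoints is δ = arccos(p₁·p₂) ≈ 1.727 rad (98.9°).
Interpolate at f = 0.29 with slerp weights a = sin((1−f)δ)/sin δ ≈ 0.953, b = sin(fδ)/sin δ ≈ 0.486.
p = a·p₁ + b·p₂ ≈ (0.592, 0.354, 0.724); φ = arcsin(p_z) ≈ 46.39°, λ = atan2(p_y, p_x) ≈ 30.88°.

≈ lat 46°N, lon 31°E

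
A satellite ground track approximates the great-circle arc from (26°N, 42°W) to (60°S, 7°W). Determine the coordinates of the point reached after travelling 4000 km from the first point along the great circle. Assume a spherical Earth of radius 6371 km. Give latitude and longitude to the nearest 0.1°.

Convert each endpoint to a unit vector on the sphere (x = cos φ cos λ, y = cos φ sin λ, z = sin φ).
The central angle between the endpoints is δ = arccos(p₁·p₂) ≈ 1.582 rad (90.7°). The total great-circle distance is δ·R ≈ 1.582 × 6371 ≈ 10081 km, so the target fraction is f = 4000/10081 ≈ 0.397.
Interpolate at f ≈ 0.397 with slerp weights a = sin((1−f)δ)/sin δ ≈ 0.816, b = sin(fδ)/sin δ ≈ 0.587.
p = a·p₁ + b·p₂ ≈ (0.837, -0.527, -0.151); φ = arcsin(p_z) ≈ -8.68°, λ = atan2(p_y, p_x) ≈ -32.19°.

≈ (8.7°S, 32.2°W)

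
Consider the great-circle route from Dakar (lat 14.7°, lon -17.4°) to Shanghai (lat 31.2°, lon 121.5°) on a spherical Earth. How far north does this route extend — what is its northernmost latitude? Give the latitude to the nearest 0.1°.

The great circle lies in the plane with unit normal n̂ = (p₁ × p₂)/|p₁ × p₂|.
Here n̂_z ≈ +0.625; the vertex latitude is φ_max = arccos|n̂_z| ≈ 51.3°.
Check via Clairaut: cos φ_max = |cos φ₁| · sin C = cos(14.7°)·sin(40.2°) ≈ 0.625, again giving ≈ 51.3°.

≈ 51.3°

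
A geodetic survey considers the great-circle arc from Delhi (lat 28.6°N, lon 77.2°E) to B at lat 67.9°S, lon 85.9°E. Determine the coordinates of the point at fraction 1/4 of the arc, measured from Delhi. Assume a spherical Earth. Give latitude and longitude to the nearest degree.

≈ lat 4°N, lon 79°E

Convert each endpoint to a unit vector on the sphere (x = cos φ cos λ, y = cos φ sin λ, z = sin φ).
The central angle between the endpoints is δ = arccos(p₁·p₂) ≈ 1.688 rad (96.7°).
Interpolate at f = 1/4 with slerp weights a = sin((1−f)δ)/sin δ ≈ 0.961, b = sin(fδ)/sin δ ≈ 0.412.
p = a·p₁ + b·p₂ ≈ (0.198, 0.977, 0.078); φ = arcsin(p_z) ≈ 4.45°, λ = atan2(p_y, p_x) ≈ 78.55°.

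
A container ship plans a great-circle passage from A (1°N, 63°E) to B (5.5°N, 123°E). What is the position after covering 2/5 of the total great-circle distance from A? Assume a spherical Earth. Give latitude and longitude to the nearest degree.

≈ (3°N, 87°E)

Write both endpoints as unit vectors p₁, p₂ with components (cos φ cos λ, cos φ sin λ, sin φ).
The central angle between the endpoints is δ = arccos(p₁·p₂) ≈ 1.048 rad (60.0°).
Interpolate at f = 2/5 with slerp weights a = sin((1−f)δ)/sin δ ≈ 0.679, b = sin(fδ)/sin δ ≈ 0.470.
p = a·p₁ + b·p₂ ≈ (0.053, 0.997, 0.057); φ = arcsin(p_z) ≈ 3.26°, λ = atan2(p_y, p_x) ≈ 86.93°.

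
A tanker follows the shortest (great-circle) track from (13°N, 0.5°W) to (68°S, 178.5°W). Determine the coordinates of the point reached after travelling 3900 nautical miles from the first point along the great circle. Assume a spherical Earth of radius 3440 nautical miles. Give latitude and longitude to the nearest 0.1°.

Convert each endpoint to a unit vector on the sphere (x = cos φ cos λ, y = cos φ sin λ, z = sin φ).
The central angle between the endpoints is δ = arccos(p₁·p₂) ≈ 2.181 rad (125.0°). The total great-circle distance is δ·R ≈ 2.181 × 3440 ≈ 7504 nmi, so the target fraction is f = 3900/7504 ≈ 0.520.
Interpolate at f ≈ 0.520 with slerp weights a = sin((1−f)δ)/sin δ ≈ 1.057, b = sin(fδ)/sin δ ≈ 1.106.
p = a·p₁ + b·p₂ ≈ (0.616, -0.020, -0.787); φ = arcsin(p_z) ≈ -51.95°, λ = atan2(p_y, p_x) ≈ -1.84°.

≈ (51.9°S, 1.8°W)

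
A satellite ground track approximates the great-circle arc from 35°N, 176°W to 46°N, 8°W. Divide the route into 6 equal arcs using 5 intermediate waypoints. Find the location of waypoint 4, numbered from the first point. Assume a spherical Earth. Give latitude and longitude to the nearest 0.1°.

The haversine formula gives a central angle δ ≈ 1.715 rad (98.3°) between the endpoints.
Interpolate at f = 4/6 with slerp weights a = sin((1−f)δ)/sin δ ≈ 0.547, b = sin(fδ)/sin δ ≈ 0.920.
p = a·p₁ + b·p₂ ≈ (0.186, -0.120, 0.975); φ = arcsin(p_z) ≈ 77.22°, λ = atan2(p_y, p_x) ≈ -32.89°.

≈ 77.2°N, 32.9°W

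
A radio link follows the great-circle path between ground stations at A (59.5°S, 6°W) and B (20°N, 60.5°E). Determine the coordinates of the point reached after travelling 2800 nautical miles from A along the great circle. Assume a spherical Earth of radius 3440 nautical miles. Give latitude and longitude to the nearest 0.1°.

Convert each endpoint to a unit vector on the sphere (x = cos φ cos λ, y = cos φ sin λ, z = sin φ).
The central angle between the endpoints is δ = arccos(p₁·p₂) ≈ 1.676 rad (96.0°). The total great-circle distance is δ·R ≈ 1.676 × 3440 ≈ 5764 nmi, so the target fraction is f = 2800/5764 ≈ 0.486.
Interpolate at f ≈ 0.486 with slerp weights a = sin((1−f)δ)/sin δ ≈ 0.763, b = sin(fδ)/sin δ ≈ 0.731.
p = a·p₁ + b·p₂ ≈ (0.723, 0.557, -0.407); φ = arcsin(p_z) ≈ -24.04°, λ = atan2(p_y, p_x) ≈ 37.61°.

≈ (24.0°S, 37.6°E)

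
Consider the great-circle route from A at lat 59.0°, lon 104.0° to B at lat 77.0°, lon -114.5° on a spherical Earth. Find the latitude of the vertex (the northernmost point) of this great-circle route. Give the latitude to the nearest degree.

≈ 84°

The great circle lies in the plane with unit normal n̂ = (p₁ × p₂)/|p₁ × p₂|.
Here n̂_z ≈ +0.108; the vertex latitude is φ_max = arccos|n̂_z| ≈ 83.8°.
Check via Clairaut: cos φ_max = |cos φ₁| · sin C = cos(59.0°)·sin(12.1°) ≈ 0.108, again giving ≈ 83.8°.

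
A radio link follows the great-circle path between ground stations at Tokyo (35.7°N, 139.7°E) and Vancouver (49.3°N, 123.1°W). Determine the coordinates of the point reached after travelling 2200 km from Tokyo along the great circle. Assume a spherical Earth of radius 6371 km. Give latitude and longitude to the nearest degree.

Write both endpoints as unit vectors p₁, p₂ with components (cos φ cos λ, cos φ sin λ, sin φ).
The central angle between the endpoints is δ = arccos(p₁·p₂) ≈ 1.185 rad (67.9°). The total great-circle distance is δ·R ≈ 1.185 × 6371 ≈ 7551 km, so the target fraction is f = 2200/7551 ≈ 0.291.
Interpolate at f ≈ 0.291 with slerp weights a = sin((1−f)δ)/sin δ ≈ 0.804, b = sin(fδ)/sin δ ≈ 0.365.
p = a·p₁ + b·p₂ ≈ (-0.628, 0.223, 0.746); φ = arcsin(p_z) ≈ 48.24°, λ = atan2(p_y, p_x) ≈ 160.48°.

≈ 48°N, 160°E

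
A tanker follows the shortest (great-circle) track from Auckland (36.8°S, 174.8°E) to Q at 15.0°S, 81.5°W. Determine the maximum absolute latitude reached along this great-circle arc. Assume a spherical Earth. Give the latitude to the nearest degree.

The great circle lies in the plane with unit normal n̂ = (p₁ × p₂)/|p₁ × p₂|.
Here n̂_z ≈ +0.752; the vertex latitude is φ_max = arccos|n̂_z| ≈ 41.3°.

≈ 41°S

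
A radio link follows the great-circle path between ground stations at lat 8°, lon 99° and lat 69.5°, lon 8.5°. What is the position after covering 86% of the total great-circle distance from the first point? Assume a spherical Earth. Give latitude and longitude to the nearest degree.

From cos δ = sin φ₁ sin φ₂ + cos φ₁ cos φ₂ cos Δλ, the central angle is δ ≈ 1.443 rad (82.7°).
Interpolate at f = 0.86 with slerp weights a = sin((1−f)δ)/sin δ ≈ 0.202, b = sin(fδ)/sin δ ≈ 0.954.
p = a·p₁ + b·p₂ ≈ (0.299, 0.247, 0.922); φ = arcsin(p_z) ≈ 67.17°, λ = atan2(p_y, p_x) ≈ 39.58°.

≈ lat 67°, lon 40°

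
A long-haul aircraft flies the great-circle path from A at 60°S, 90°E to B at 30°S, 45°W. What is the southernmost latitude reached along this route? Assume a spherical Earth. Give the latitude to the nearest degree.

The great circle lies in the plane with unit normal n̂ = (p₁ × p₂)/|p₁ × p₂|.
Here n̂_z ≈ -0.309; the vertex latitude is φ_max = arccos|n̂_z| ≈ 72.0°.
Check via Clairaut: cos φ_max = |cos φ₁| · sin C = cos(60.0°)·sin(141.9°) ≈ 0.309, again giving ≈ 72.0°.

≈ 72°S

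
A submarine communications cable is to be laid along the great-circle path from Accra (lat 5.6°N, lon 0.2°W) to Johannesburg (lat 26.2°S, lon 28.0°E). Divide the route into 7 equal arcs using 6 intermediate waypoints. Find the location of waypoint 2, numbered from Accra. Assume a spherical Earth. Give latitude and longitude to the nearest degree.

Convert each endpoint to a unit vector on the sphere (x = cos φ cos λ, y = cos φ sin λ, z = sin φ).
The central angle between the endpoints is δ = arccos(p₁·p₂) ≈ 0.732 rad (41.9°).
Interpolate at f = 2/7 with slerp weights a = sin((1−f)δ)/sin δ ≈ 0.747, b = sin(fδ)/sin δ ≈ 0.311.
p = a·p₁ + b·p₂ ≈ (0.990, 0.128, -0.064); φ = arcsin(p_z) ≈ -3.68°, λ = atan2(p_y, p_x) ≈ 7.38°.

≈ lat 4°S, lon 7°E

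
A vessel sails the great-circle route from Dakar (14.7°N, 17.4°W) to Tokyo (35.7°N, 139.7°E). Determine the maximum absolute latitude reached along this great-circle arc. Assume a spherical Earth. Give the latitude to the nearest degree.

The great circle lies in the plane with unit normal n̂ = (p₁ × p₂)/|p₁ × p₂|.
Here n̂_z ≈ +0.374; the vertex latitude is φ_max = arccos|n̂_z| ≈ 68.1°.
Check via Clairaut: cos φ_max = |cos φ₁| · sin C = cos(14.7°)·sin(22.7°) ≈ 0.374, again giving ≈ 68.1°.

≈ 68°N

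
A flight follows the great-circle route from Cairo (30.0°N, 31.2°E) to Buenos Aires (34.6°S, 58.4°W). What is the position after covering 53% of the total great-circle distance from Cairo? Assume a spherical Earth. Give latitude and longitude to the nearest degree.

≈ 5°S, 15°W

Write both endpoints as unit vectors p₁, p₂ with components (cos φ cos λ, cos φ sin λ, sin φ).
The central angle between the endpoints is δ = arccos(p₁·p₂) ≈ 1.853 rad (106.2°).
Interpolate at f = 0.53 with slerp weights a = sin((1−f)δ)/sin δ ≈ 0.797, b = sin(fδ)/sin δ ≈ 0.866.
p = a·p₁ + b·p₂ ≈ (0.964, -0.250, -0.094); φ = arcsin(p_z) ≈ -5.37°, λ = atan2(p_y, p_x) ≈ -14.53°.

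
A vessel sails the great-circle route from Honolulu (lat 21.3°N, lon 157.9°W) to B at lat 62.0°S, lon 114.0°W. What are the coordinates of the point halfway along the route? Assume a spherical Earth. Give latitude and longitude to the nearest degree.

≈ lat 22°S, lon 144°W

Convert each endpoint to a unit vector on the sphere (x = cos φ cos λ, y = cos φ sin λ, z = sin φ).
The central angle between the endpoints is δ = arccos(p₁·p₂) ≈ 1.576 rad (90.3°).
Interpolate at f = 1/2 with slerp weights a = sin((1−f)δ)/sin δ ≈ 0.709, b = sin(fδ)/sin δ ≈ 0.709.
p = a·p₁ + b·p₂ ≈ (-0.748, -0.553, -0.369); φ = arcsin(p_z) ≈ -21.62°, λ = atan2(p_y, p_x) ≈ -143.52°.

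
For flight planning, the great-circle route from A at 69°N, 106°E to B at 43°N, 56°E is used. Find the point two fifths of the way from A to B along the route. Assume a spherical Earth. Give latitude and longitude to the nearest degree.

The haversine formula gives a central angle δ ≈ 0.635 rad (36.4°) between the endpoints.
Interpolate at f = 2/5 with slerp weights a = sin((1−f)δ)/sin δ ≈ 0.627, b = sin(fδ)/sin δ ≈ 0.424.
p = a·p₁ + b·p₂ ≈ (0.111, 0.473, 0.874); φ = arcsin(p_z) ≈ 60.94°, λ = atan2(p_y, p_x) ≈ 76.75°.

≈ 61°N, 77°E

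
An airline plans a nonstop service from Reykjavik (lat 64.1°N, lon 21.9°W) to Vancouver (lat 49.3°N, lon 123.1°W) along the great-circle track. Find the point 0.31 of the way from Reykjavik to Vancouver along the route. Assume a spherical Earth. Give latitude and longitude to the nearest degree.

Write both endpoints as unit vectors p₁, p₂ with components (cos φ cos λ, cos φ sin λ, sin φ).
The central angle between the endpoints is δ = arccos(p₁·p₂) ≈ 0.894 rad (51.2°).
Interpolate at f = 0.31 with slerp weights a = sin((1−f)δ)/sin δ ≈ 0.742, b = sin(fδ)/sin δ ≈ 0.351.
p = a·p₁ + b·p₂ ≈ (0.176, -0.313, 0.933); φ = arcsin(p_z) ≈ 68.99°, λ = atan2(p_y, p_x) ≈ -60.65°.

≈ lat 69°N, lon 61°W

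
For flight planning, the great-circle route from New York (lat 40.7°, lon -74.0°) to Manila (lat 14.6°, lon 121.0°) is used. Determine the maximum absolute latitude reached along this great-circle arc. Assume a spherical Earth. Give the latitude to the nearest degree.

≈ 77°

The great circle lies in the plane with unit normal n̂ = (p₁ × p₂)/|p₁ × p₂|.
Here n̂_z ≈ -0.226; the vertex latitude is φ_max = arccos|n̂_z| ≈ 76.9°.
Check via Clairaut: cos φ_max = |cos φ₁| · sin C = cos(40.7°)·sin(17.4°) ≈ 0.226, again giving ≈ 76.9°.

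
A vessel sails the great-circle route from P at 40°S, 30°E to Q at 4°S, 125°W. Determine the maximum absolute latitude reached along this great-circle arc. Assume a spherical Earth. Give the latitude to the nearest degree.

≈ 65°S

The great circle lies in the plane with unit normal n̂ = (p₁ × p₂)/|p₁ × p₂|.
Here n̂_z ≈ -0.424; the vertex latitude is φ_max = arccos|n̂_z| ≈ 64.9°.
Check via Clairaut: cos φ_max = |cos φ₁| · sin C = cos(40.0°)·sin(146.4°) ≈ 0.424, again giving ≈ 64.9°.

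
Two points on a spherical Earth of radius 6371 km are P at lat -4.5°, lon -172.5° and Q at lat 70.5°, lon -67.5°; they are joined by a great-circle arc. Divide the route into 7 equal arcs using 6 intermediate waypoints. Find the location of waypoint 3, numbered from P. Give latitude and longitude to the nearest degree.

From cos δ = sin φ₁ sin φ₂ + cos φ₁ cos φ₂ cos Δλ, the central angle is δ ≈ 1.732 rad (99.2°).
Interpolate at f = 3/7 with slerp weights a = sin((1−f)δ)/sin δ ≈ 0.847, b = sin(fδ)/sin δ ≈ 0.685.
p = a·p₁ + b·p₂ ≈ (-0.749, -0.321, 0.579); φ = arcsin(p_z) ≈ 35.38°, λ = atan2(p_y, p_x) ≈ -156.79°.

≈ lat 35°, lon -157°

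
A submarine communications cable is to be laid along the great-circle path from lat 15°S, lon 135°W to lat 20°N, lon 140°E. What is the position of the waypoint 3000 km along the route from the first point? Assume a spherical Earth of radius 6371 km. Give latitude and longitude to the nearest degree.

The haversine formula gives a central angle δ ≈ 1.580 rad (90.5°) between the endpoints. The total great-circle distance is δ·R ≈ 1.580 × 6371 ≈ 10068 km, so the target fraction is f = 3000/10068 ≈ 0.298.
Interpolate at f ≈ 0.298 with slerp weights a = sin((1−f)δ)/sin δ ≈ 0.895, b = sin(fδ)/sin δ ≈ 0.454.
p = a·p₁ + b·p₂ ≈ (-0.938, -0.338, -0.077); φ = arcsin(p_z) ≈ -4.39°, λ = atan2(p_y, p_x) ≈ -160.21°.

≈ lat 4°S, lon 160°W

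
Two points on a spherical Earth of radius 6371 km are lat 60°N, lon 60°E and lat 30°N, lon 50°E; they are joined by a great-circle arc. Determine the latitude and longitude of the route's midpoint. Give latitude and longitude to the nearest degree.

≈ lat 45°N, lon 54°E

From cos δ = sin φ₁ sin φ₂ + cos φ₁ cos φ₂ cos Δλ, the central angle is δ ≈ 0.537 rad (30.7°).
Interpolate at f = 1/2 with slerp weights a = sin((1−f)δ)/sin δ ≈ 0.519, b = sin(fδ)/sin δ ≈ 0.519.
p = a·p₁ + b·p₂ ≈ (0.418, 0.569, 0.708); φ = arcsin(p_z) ≈ 45.10°, λ = atan2(p_y, p_x) ≈ 53.66°.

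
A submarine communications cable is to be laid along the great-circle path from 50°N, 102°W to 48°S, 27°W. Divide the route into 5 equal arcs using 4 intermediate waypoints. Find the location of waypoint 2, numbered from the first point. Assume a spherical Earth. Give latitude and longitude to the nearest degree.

Write both endpoints as unit vectors p₁, p₂ with components (cos φ cos λ, cos φ sin λ, sin φ).
The central angle between the endpoints is δ = arccos(p₁·p₂) ≈ 2.046 rad (117.3°).
Interpolate at f = 2/5 with slerp weights a = sin((1−f)δ)/sin δ ≈ 1.059, b = sin(fδ)/sin δ ≈ 0.821.
p = a·p₁ + b·p₂ ≈ (0.348, -0.916, 0.201); φ = arcsin(p_z) ≈ 11.60°, λ = atan2(p_y, p_x) ≈ -69.18°.

≈ 12°N, 69°W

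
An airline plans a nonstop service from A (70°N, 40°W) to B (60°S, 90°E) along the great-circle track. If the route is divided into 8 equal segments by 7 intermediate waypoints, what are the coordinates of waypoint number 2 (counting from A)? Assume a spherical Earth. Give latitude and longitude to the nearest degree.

From cos δ = sin φ₁ sin φ₂ + cos φ₁ cos φ₂ cos Δλ, the central angle is δ ≈ 2.748 rad (157.5°).
Interpolate at f = 2/8 with slerp weights a = sin((1−f)δ)/sin δ ≈ 2.303, b = sin(fδ)/sin δ ≈ 1.656.
p = a·p₁ + b·p₂ ≈ (0.603, 0.322, 0.730); φ = arcsin(p_z) ≈ 46.87°, λ = atan2(p_y, p_x) ≈ 28.07°.

≈ (47°N, 28°E)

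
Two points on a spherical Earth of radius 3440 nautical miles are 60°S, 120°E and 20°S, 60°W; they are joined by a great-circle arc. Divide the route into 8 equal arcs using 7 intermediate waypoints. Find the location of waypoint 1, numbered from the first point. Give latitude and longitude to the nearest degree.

From cos δ = sin φ₁ sin φ₂ + cos φ₁ cos φ₂ cos Δλ, the central angle is δ ≈ 1.745 rad (100.0°).
Interpolate at f = 1/8 with slerp weights a = sin((1−f)δ)/sin δ ≈ 1.014, b = sin(fδ)/sin δ ≈ 0.220.
p = a·p₁ + b·p₂ ≈ (-0.150, 0.260, -0.954); φ = arcsin(p_z) ≈ -72.50°, λ = atan2(p_y, p_x) ≈ 120.00°.

≈ 72°S, 120°E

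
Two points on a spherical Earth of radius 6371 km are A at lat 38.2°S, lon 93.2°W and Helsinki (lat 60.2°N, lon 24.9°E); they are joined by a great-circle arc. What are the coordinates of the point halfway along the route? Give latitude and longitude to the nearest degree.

≈ lat 19°N, lon 55°W

Convert each endpoint to a unit vector on the sphere (x = cos φ cos λ, y = cos φ sin λ, z = sin φ).
The central angle between the endpoints is δ = arccos(p₁·p₂) ≈ 2.375 rad (136.1°).
Interpolate at f = 1/2 with slerp weights a = sin((1−f)δ)/sin δ ≈ 1.338, b = sin(fδ)/sin δ ≈ 1.338.
p = a·p₁ + b·p₂ ≈ (0.544, -0.770, 0.334); φ = arcsin(p_z) ≈ 19.49°, λ = atan2(p_y, p_x) ≈ -54.73°.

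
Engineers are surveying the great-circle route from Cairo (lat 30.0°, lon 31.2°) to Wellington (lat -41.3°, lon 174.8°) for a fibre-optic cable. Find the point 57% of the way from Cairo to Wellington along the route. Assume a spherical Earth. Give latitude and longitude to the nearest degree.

Write both endpoints as unit vectors p₁, p₂ with components (cos φ cos λ, cos φ sin λ, sin φ).
The central angle between the endpoints is δ = arccos(p₁·p₂) ≈ 2.594 rad (148.6°).
Interpolate at f = 0.57 with slerp weights a = sin((1−f)δ)/sin δ ≈ 1.724, b = sin(fδ)/sin δ ≈ 1.912.
p = a·p₁ + b·p₂ ≈ (-0.153, 0.904, -0.400); φ = arcsin(p_z) ≈ -23.56°, λ = atan2(p_y, p_x) ≈ 99.61°.

≈ lat -24°, lon 100°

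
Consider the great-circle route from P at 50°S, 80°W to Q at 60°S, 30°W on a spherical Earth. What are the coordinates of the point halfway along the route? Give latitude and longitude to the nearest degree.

Convert each endpoint to a unit vector on the sphere (x = cos φ cos λ, y = cos φ sin λ, z = sin φ).
The central angle between the endpoints is δ = arccos(p₁·p₂) ≈ 0.516 rad (29.5°).
Interpolate at f = 1/2 with slerp weights a = sin((1−f)δ)/sin δ ≈ 0.517, b = sin(fδ)/sin δ ≈ 0.517.
p = a·p₁ + b·p₂ ≈ (0.282, -0.457, -0.844); φ = arcsin(p_z) ≈ -57.56°, λ = atan2(p_y, p_x) ≈ -58.33°.

≈ 58°S, 58°W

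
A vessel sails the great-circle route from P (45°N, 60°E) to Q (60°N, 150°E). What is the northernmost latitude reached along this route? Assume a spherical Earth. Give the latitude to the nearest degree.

The great circle lies in the plane with unit normal n̂ = (p₁ × p₂)/|p₁ × p₂|.
Here n̂_z ≈ +0.447; the vertex latitude is φ_max = arccos|n̂_z| ≈ 63.4°.

≈ 63°N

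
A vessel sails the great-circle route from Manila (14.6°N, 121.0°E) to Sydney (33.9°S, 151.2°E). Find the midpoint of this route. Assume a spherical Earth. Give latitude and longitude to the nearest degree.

Convert each endpoint to a unit vector on the sphere (x = cos φ cos λ, y = cos φ sin λ, z = sin φ).
The central angle between the endpoints is δ = arccos(p₁·p₂) ≈ 0.984 rad (56.4°).
Interpolate at f = 1/2 with slerp weights a = sin((1−f)δ)/sin δ ≈ 0.567, b = sin(fδ)/sin δ ≈ 0.567.
p = a·p₁ + b·p₂ ≈ (-0.695, 0.697, -0.173); φ = arcsin(p_z) ≈ -9.99°, λ = atan2(p_y, p_x) ≈ 134.92°.

≈ 10°S, 135°E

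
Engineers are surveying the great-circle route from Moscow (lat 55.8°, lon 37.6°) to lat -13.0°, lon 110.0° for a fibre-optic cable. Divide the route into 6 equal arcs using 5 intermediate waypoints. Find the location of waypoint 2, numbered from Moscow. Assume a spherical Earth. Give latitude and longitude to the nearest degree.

≈ lat 37°, lon 74°

The haversine formula gives a central angle δ ≈ 1.591 rad (91.2°) between the endpoints.
Interpolate at f = 2/6 with slerp weights a = sin((1−f)δ)/sin δ ≈ 0.873, b = sin(fδ)/sin δ ≈ 0.506.
p = a·p₁ + b·p₂ ≈ (0.220, 0.763, 0.608); φ = arcsin(p_z) ≈ 37.46°, λ = atan2(p_y, p_x) ≈ 73.90°.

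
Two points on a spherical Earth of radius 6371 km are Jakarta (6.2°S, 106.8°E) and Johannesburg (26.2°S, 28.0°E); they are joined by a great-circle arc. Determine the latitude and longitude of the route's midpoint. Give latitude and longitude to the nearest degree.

Write both endpoints as unit vectors p₁, p₂ with components (cos φ cos λ, cos φ sin λ, sin φ).
The central angle between the endpoints is δ = arccos(p₁·p₂) ≈ 1.348 rad (77.2°).
Interpolate at f = 1/2 with slerp weights a = sin((1−f)δ)/sin δ ≈ 0.640, b = sin(fδ)/sin δ ≈ 0.640.
p = a·p₁ + b·p₂ ≈ (0.323, 0.879, -0.352); φ = arcsin(p_z) ≈ -20.59°, λ = atan2(p_y, p_x) ≈ 69.81°.

≈ (21°S, 70°E)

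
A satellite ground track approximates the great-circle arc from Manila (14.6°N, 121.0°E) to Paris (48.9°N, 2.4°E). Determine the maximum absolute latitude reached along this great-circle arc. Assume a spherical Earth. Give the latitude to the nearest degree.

The great circle lies in the plane with unit normal n̂ = (p₁ × p₂)/|p₁ × p₂|.
Here n̂_z ≈ -0.562; the vertex latitude is φ_max = arccos|n̂_z| ≈ 55.8°.
Check via Clairaut: cos φ_max = |cos φ₁| · sin C = cos(14.6°)·sin(35.5°) ≈ 0.562, again giving ≈ 55.8°.

≈ 56°N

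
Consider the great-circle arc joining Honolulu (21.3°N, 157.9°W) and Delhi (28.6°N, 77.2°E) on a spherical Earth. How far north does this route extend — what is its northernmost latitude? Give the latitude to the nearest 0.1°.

≈ 45.4°N

The great circle lies in the plane with unit normal n̂ = (p₁ × p₂)/|p₁ × p₂|.
Here n̂_z ≈ -0.702; the vertex latitude is φ_max = arccos|n̂_z| ≈ 45.4°.
Check via Clairaut: cos φ_max = |cos φ₁| · sin C = cos(21.3°)·sin(48.9°) ≈ 0.702, again giving ≈ 45.4°.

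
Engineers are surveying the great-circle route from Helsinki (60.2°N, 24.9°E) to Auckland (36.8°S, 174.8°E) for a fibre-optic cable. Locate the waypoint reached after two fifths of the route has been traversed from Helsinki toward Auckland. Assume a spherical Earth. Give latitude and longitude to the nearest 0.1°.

≈ 44.0°N, 131.3°E

Write both endpoints as unit vectors p₁, p₂ with components (cos φ cos λ, cos φ sin λ, sin φ).
The central angle between the endpoints is δ = arccos(p₁·p₂) ≈ 2.614 rad (149.8°).
Interpolate at f = 2/5 with slerp weights a = sin((1−f)δ)/sin δ ≈ 1.987, b = sin(fδ)/sin δ ≈ 1.719.
p = a·p₁ + b·p₂ ≈ (-0.475, 0.540, 0.694); φ = arcsin(p_z) ≈ 43.97°, λ = atan2(p_y, p_x) ≈ 131.33°.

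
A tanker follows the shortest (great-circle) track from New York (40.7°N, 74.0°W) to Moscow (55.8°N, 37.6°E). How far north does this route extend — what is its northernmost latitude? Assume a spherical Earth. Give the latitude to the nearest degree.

≈ 65°N

The great circle lies in the plane with unit normal n̂ = (p₁ × p₂)/|p₁ × p₂|.
Here n̂_z ≈ +0.429; the vertex latitude is φ_max = arccos|n̂_z| ≈ 64.6°.
Check via Clairaut: cos φ_max = |cos φ₁| · sin C = cos(40.7°)·sin(34.4°) ≈ 0.429, again giving ≈ 64.6°.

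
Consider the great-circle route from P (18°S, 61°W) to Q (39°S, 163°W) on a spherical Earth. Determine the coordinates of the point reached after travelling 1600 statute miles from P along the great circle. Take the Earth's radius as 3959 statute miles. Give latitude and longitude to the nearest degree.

Write both endpoints as unit vectors p₁, p₂ with components (cos φ cos λ, cos φ sin λ, sin φ).
The central angle between the endpoints is δ = arccos(p₁·p₂) ≈ 1.530 rad (87.7°). The total great-circle distance is δ·R ≈ 1.530 × 3959 ≈ 6057 mi, so the target fraction is f = 1600/6057 ≈ 0.264.
Interpolate at f ≈ 0.264 with slerp weights a = sin((1−f)δ)/sin δ ≈ 0.903, b = sin(fδ)/sin δ ≈ 0.394.
p = a·p₁ + b·p₂ ≈ (0.124, -0.841, -0.527); φ = arcsin(p_z) ≈ -31.79°, λ = atan2(p_y, p_x) ≈ -81.61°.

≈ (32°S, 82°W)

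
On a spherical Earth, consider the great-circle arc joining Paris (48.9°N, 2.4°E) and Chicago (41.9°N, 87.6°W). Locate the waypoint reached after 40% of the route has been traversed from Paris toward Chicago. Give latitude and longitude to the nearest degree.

Write both endpoints as unit vectors p₁, p₂ with components (cos φ cos λ, cos φ sin λ, sin φ).
The central angle between the endpoints is δ = arccos(p₁·p₂) ≈ 1.043 rad (59.8°).
Interpolate at f = 0.40 with slerp weights a = sin((1−f)δ)/sin δ ≈ 0.678, b = sin(fδ)/sin δ ≈ 0.469.
p = a·p₁ + b·p₂ ≈ (0.460, -0.330, 0.824); φ = arcsin(p_z) ≈ 55.51°, λ = atan2(p_y, p_x) ≈ -35.67°.

≈ 56°N, 36°W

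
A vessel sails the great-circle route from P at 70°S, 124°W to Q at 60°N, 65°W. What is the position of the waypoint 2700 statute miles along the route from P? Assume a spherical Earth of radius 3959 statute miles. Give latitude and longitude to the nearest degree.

Convert each endpoint to a unit vector on the sphere (x = cos φ cos λ, y = cos φ sin λ, z = sin φ).
The central angle between the endpoints is δ = arccos(p₁·p₂) ≈ 2.383 rad (136.5°). The total great-circle distance is δ·R ≈ 2.383 × 3959 ≈ 9434 mi, so the target fraction is f = 2700/9434 ≈ 0.286.
Interpolate at f ≈ 0.286 with slerp weights a = sin((1−f)δ)/sin δ ≈ 1.441, b = sin(fδ)/sin δ ≈ 0.916.
p = a·p₁ + b·p₂ ≈ (-0.082, -0.824, -0.561); φ = arcsin(p_z) ≈ -34.11°, λ = atan2(p_y, p_x) ≈ -95.69°.

≈ 34°S, 96°W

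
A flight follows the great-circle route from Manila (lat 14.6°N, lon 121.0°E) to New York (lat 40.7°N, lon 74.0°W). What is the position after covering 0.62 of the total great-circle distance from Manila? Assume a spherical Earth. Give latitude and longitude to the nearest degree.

≈ lat 77°N, lon 147°W

The haversine formula gives a central angle δ ≈ 2.146 rad (123.0°) between the endpoints.
Interpolate at f = 0.62 with slerp weights a = sin((1−f)δ)/sin δ ≈ 0.868, b = sin(fδ)/sin δ ≈ 1.158.
p = a·p₁ + b·p₂ ≈ (-0.191, -0.124, 0.974); φ = arcsin(p_z) ≈ 76.86°, λ = atan2(p_y, p_x) ≈ -147.00°.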